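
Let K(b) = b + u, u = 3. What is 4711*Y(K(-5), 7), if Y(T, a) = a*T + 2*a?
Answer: 0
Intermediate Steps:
K(b) = 3 + b (K(b) = b + 3 = 3 + b)
Y(T, a) = 2*a + T*a (Y(T, a) = T*a + 2*a = 2*a + T*a)
4711*Y(K(-5), 7) = 4711*(7*(2 + (3 - 5))) = 4711*(7*(2 - 2)) = 4711*(7*0) = 4711*0 = 0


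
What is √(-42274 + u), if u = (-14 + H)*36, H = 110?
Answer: I*√38818 ≈ 197.02*I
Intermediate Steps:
u = 3456 (u = (-14 + 110)*36 = 96*36 = 3456)
√(-42274 + u) = √(-42274 + 3456) = √(-38818) = I*√38818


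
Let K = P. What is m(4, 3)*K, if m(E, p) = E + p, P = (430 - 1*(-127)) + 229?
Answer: 5502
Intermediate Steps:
P = 786 (P = (430 + 127) + 229 = 557 + 229 = 786)
K = 786
m(4, 3)*K = (4 + 3)*786 = 7*786 = 5502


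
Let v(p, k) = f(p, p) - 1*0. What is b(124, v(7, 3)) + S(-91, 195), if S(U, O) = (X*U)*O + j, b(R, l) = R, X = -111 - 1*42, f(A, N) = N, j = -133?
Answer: 2714976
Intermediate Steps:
X = -153 (X = -111 - 42 = -153)
v(p, k) = p (v(p, k) = p - 1*0 = p + 0 = p)
S(U, O) = -133 - 153*O*U (S(U, O) = (-153*U)*O - 133 = -153*O*U - 133 = -133 - 153*O*U)
b(124, v(7, 3)) + S(-91, 195) = 124 + (-133 - 153*195*(-91)) = 124 + (-133 + 2714985) = 124 + 2714852 = 2714976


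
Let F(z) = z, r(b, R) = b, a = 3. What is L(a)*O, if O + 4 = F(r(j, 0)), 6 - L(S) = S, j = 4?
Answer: 0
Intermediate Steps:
L(S) = 6 - S
O = 0 (O = -4 + 4 = 0)
L(a)*O = (6 - 1*3)*0 = (6 - 3)*0 = 3*0 = 0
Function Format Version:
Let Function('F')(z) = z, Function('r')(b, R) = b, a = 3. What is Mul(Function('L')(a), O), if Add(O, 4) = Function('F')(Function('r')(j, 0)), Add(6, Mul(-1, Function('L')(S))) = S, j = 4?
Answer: 0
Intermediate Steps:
Function('L')(S) = Add(6, Mul(-1, S))
O = 0 (O = Add(-4, 4) = 0)
Mul(Function('L')(a), O) = Mul(Add(6, Mul(-1, 3)), 0) = Mul(Add(6, -3), 0) = Mul(3, 0) = 0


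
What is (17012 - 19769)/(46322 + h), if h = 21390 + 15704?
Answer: -2757/83416 ≈ -0.033051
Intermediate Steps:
h = 37094
(17012 - 19769)/(46322 + h) = (17012 - 19769)/(46322 + 37094) = -2757/83416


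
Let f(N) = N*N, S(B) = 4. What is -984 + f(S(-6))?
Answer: -968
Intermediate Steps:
f(N) = N**2
-984 + f(S(-6)) = -984 + 4**2 = -984 + 16 = -968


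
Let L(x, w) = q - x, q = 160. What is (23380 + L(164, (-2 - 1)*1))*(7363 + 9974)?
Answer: 405269712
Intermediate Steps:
L(x, w) = 160 - x
(23380 + L(164, (-2 - 1)*1))*(7363 + 9974) = (23380 + (160 - 1*164))*(7363 + 9974) = (23380 + (160 - 164))*17337 = (23380 - 4)*17337 = 23376*17337 = 405269712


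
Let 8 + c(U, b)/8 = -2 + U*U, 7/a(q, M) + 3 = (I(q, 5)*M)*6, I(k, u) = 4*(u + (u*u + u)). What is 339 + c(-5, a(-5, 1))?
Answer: 459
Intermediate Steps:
I(k, u) = 4*u² + 8*u (I(k, u) = 4*(u + (u² + u)) = 4*(u + (u + u²)) = 4*(u² + 2*u) = 4*u² + 8*u)
a(q, M) = 7/(-3 + 840*M) (a(q, M) = 7/(-3 + ((4*5*(2 + 5))*M)*6) = 7/(-3 + ((4*5*7)*M)*6) = 7/(-3 + (140*M)*6) = 7/(-3 + 840*M))
c(U, b) = -80 + 8*U² (c(U, b) = -64 + 8*(-2 + U*U) = -64 + 8*(-2 + U²) = -64 + (-16 + 8*U²) = -80 + 8*U²)
339 + c(-5, a(-5, 1)) = 339 + (-80 + 8*(-5)²) = 339 + (-80 + 8*25) = 339 + (-80 + 200) = 339 + 120 = 459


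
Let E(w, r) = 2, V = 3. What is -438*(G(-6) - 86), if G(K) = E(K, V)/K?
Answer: 37814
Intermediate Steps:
G(K) = 2/K
-438*(G(-6) - 86) = -438*(2/(-6) - 86) = -438*(2*(-⅙) - 86) = -438*(-⅓ - 86) = -438*(-259/3) = 37814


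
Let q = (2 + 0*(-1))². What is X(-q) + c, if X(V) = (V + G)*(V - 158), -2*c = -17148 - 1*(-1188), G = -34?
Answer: 14136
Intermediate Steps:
q = 4 (q = (2 + 0)² = 2² = 4)
c = 7980 (c = -(-17148 - 1*(-1188))/2 = -(-17148 + 1188)/2 = -½*(-15960) = 7980)
X(V) = (-158 + V)*(-34 + V) (X(V) = (V - 34)*(V - 158) = (-34 + V)*(-158 + V) = (-158 + V)*(-34 + V))
X(-q) + c = (5372 + (-1*4)² - (-192)*4) + 7980 = (5372 + (-4)² - 192*(-4)) + 7980 = (5372 + 16 + 768) + 7980 = 6156 + 7980 = 14136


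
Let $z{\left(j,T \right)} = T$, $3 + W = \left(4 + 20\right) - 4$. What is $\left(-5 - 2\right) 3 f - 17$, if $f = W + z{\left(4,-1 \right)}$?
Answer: $-353$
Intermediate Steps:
$W = 17$ ($W = -3 + \left(\left(4 + 20\right) - 4\right) = -3 + \left(24 - 4\right) = -3 + 20 = 17$)
$f = 16$ ($f = 17 - 1 = 16$)
$\left(-5 - 2\right) 3 f - 17 = \left(-5 - 2\right) 3 \cdot 16 - 17 = \left(-7\right) 3 \cdot 16 - 17 = \left(-21\right) 16 - 17 = -336 - 17 = -353$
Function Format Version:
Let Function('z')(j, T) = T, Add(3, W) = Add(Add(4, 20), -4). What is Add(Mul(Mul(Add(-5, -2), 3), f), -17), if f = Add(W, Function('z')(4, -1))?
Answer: -353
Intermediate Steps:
W = 17 (W = Add(-3, Add(Add(4, 20), -4)) = Add(-3, Add(24, -4)) = Add(-3, 20) = 17)
f = 16 (f = Add(17, -1) = 16)
Add(Mul(Mul(Add(-5, -2), 3), f), -17) = Add(Mul(Mul(Add(-5, -2), 3), 16), -17) = Add(Mul(Mul(-7, 3), 16), -17) = Add(Mul(-21, 16), -17) = Add(-336, -17) = -353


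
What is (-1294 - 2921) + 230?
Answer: -3985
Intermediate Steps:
(-1294 - 2921) + 230 = -4215 + 230 = -3985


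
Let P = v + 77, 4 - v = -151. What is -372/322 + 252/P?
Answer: -645/9338 ≈ -0.069073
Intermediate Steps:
v = 155 (v = 4 - 1*(-151) = 4 + 151 = 155)
P = 232 (P = 155 + 77 = 232)
-372/322 + 252/P = -372/322 + 252/232 = -372*1/322 + 252*(1/232) = -186/161 + 63/58 = -645/9338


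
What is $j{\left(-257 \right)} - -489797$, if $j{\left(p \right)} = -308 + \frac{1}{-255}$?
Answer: $\frac{124819694}{255} \approx 4.8949 \cdot 10^{5}$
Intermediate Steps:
$j{\left(p \right)} = - \frac{78541}{255}$ ($j{\left(p \right)} = -308 - \frac{1}{255} = - \frac{78541}{255}$)
$j{\left(-257 \right)} - -489797 = - \frac{78541}{255} - -489797 = - \frac{78541}{255} + 489797 = \frac{124819694}{255}$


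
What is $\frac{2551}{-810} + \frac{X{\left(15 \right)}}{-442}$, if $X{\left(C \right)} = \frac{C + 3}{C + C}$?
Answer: $- \frac{282007}{89505} \approx -3.1507$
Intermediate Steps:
$X{\left(C \right)} = \frac{3 + C}{2 C}$
$\frac{2551}{-810} + \frac{X{\left(15 \right)}}{-442} = \frac{2551}{-810} + \frac{\frac{1}{2} \cdot \frac{1}{15} \left(3 + 15\right)}{-442} = 2551 \left(- \frac{1}{810}\right) + \frac{1}{2} \cdot \frac{1}{15} \cdot 18 \left(- \frac{1}{442}\right) = - \frac{2551}{810} + \frac{3}{5} \left(- \frac{1}{442}\right) = - \frac{2551}{810} - \frac{3}{2210} = - \frac{282007}{89505}$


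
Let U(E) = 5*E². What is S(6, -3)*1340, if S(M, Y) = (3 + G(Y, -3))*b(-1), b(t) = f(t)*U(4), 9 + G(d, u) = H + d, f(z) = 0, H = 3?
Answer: 0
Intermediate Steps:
G(d, u) = -6 + d (G(d, u) = -9 + (3 + d) = -6 + d)
b(t) = 0 (b(t) = 0*(5*4²) = 0*(5*16) = 0*80 = 0)
S(M, Y) = 0 (S(M, Y) = (3 + (-6 + Y))*0 = (-3 + Y)*0 = 0)
S(6, -3)*1340 = 0*1340 = 0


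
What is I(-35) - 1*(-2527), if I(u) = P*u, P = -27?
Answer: 3472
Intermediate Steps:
I(u) = -27*u
I(-35) - 1*(-2527) = -27*(-35) - 1*(-2527) = 945 + 2527 = 3472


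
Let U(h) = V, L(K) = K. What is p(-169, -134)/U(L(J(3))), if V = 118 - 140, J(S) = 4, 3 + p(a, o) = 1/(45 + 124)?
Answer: 23/169 ≈ 0.13609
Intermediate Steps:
p(a, o) = -506/169 (p(a, o) = -3 + 1/(45 + 124) = -3 + 1/169 = -506/169)
V = -22
U(h) = -22
p(-169, -134)/U(L(J(3))) = -506/169/(-22) = -506/169*(-1/22) = 23/169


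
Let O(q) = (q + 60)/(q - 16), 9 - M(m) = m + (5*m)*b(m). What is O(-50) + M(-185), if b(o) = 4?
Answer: 128497/33 ≈ 3893.8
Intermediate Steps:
M(m) = 9 - 21*m (M(m) = 9 - (m + (5*m)*4) = 9 - (m + 20*m) = 9 - 21*m)
O(q) = (60 + q)/(-16 + q)
O(-50) + M(-185) = (60 - 50)/(-16 - 50) + (9 - 21*(-185)) = 10/(-66) + (9 + 3885) = -1/66*10 + 3894 = -5/33 + 3894 = 128497/33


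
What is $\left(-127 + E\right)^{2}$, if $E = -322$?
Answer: $201601$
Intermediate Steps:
$\left(-127 + E\right)^{2} = \left(-127 - 322\right)^{2} = \left(-449\right)^{2} = 201601$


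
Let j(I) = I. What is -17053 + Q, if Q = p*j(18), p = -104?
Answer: -18925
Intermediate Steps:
Q = -1872 (Q = -104*18 = -1872)
-17053 + Q = -17053 - 1872 = -18925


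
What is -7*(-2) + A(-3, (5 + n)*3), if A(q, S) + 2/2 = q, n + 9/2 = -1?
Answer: 10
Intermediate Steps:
n = -11/2 (n = -9/2 - 1 = -11/2 ≈ -5.5000)
A(q, S) = -1 + q
-7*(-2) + A(-3, (5 + n)*3) = -7*(-2) + (-1 - 3) = 14 - 4 = 10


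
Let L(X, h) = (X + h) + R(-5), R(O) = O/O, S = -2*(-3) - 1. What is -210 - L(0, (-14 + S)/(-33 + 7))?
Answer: -5495/26 ≈ -211.35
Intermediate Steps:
S = 5 (S = 6 - 1 = 5)
R(O) = 1
L(X, h) = 1 + X + h (L(X, h) = (X + h) + 1 = 1 + X + h)
-210 - L(0, (-14 + S)/(-33 + 7)) = -210 - (1 + 0 + (-14 + 5)/(-33 + 7)) = -210 - (1 + 0 - 9/(-26)) = -210 - (1 + 0 - 9*(-1/26)) = -210 - (1 + 0 + 9/26) = -210 - 1*35/26 = -210 - 35/26 = -5495/26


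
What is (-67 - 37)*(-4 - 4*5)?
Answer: 2496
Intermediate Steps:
(-67 - 37)*(-4 - 4*5) = -104*(-4 - 20) = -104*(-24) = 2496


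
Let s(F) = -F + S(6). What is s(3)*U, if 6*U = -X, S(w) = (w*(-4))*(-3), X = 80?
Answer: -920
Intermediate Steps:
S(w) = 12*w (S(w) = -4*w*(-3) = 12*w)
s(F) = 72 - F (s(F) = -F + 12*6 = -F + 72 = 72 - F)
U = -40/3 (U = (-1*80)/6 = (⅙)*(-80) = -40/3 ≈ -13.333)
s(3)*U = (72 - 1*3)*(-40/3) = (72 - 3)*(-40/3) = 69*(-40/3) = -920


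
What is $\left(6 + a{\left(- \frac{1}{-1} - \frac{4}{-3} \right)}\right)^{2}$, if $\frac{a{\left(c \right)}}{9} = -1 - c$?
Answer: $576$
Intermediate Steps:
$a{\left(c \right)} = -9 - 9 c$ ($a{\left(c \right)} = 9 \left(-1 - c\right) = -9 - 9 c$)
$\left(6 + a{\left(- \frac{1}{-1} - \frac{4}{-3} \right)}\right)^{2} = \left(6 - \left(9 + 9 \left(- \frac{1}{-1} - \frac{4}{-3}\right)\right)\right)^{2} = \left(6 - \left(9 + 9 \left(\left(-1\right) \left(-1\right) - - \frac{4}{3}\right)\right)\right)^{2} = \left(6 - \left(9 + 9 \left(1 + \frac{4}{3}\right)\right)\right)^{2} = \left(6 - 30\right)^{2} = \left(-24\right)^{2} = 576$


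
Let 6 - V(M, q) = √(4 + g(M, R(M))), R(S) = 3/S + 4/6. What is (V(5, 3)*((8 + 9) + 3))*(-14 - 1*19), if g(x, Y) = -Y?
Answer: -3960 + 44*√615 ≈ -2868.8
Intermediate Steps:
R(S) = ⅔ + 3/S (R(S) = 3/S + 4*(⅙) = 3/S + ⅔ = ⅔ + 3/S)
V(M, q) = 6 - √(10/3 - 3/M) (V(M, q) = 6 - √(4 - (⅔ + 3/M)) = 6 - √(4 + (-⅔ - 3/M)) = 6 - √(10/3 - 3/M))
(V(5, 3)*((8 + 9) + 3))*(-14 - 1*19) = ((6 - √(30 - 27/5)/3)*((8 + 9) + 3))*(-14 - 1*19) = ((6 - √(30 - 27*⅕)/3)*(17 + 3))*(-14 - 19) = ((6 - √(30 - 27/5)/3)*20)*(-33) = ((6 - √615/15)*20)*(-33) = (120 - 4*√615/3)*(-33) = -3960 + 44*√615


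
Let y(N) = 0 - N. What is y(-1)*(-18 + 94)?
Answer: 76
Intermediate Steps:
y(N) = -N
y(-1)*(-18 + 94) = (-1*(-1))*(-18 + 94) = 1*76 = 76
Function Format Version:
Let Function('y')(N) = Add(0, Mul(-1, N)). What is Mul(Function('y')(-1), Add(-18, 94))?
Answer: 76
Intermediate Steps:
Function('y')(N) = Mul(-1, N)
Mul(Function('y')(-1), Add(-18, 94)) = Mul(Mul(-1, -1), Add(-18, 94)) = Mul(1, 76) = 76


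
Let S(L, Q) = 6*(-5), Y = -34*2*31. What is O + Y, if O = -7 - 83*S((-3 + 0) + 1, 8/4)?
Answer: 375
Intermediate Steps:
Y = -2108 (Y = -17*4*31 = -68*31 = -2108)
S(L, Q) = -30
O = 2483 (O = -7 - 83*(-30) = -7 + 2490 = 2483)
O + Y = 2483 - 2108 = 375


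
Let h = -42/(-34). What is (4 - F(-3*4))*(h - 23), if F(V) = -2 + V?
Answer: -6660/17 ≈ -391.76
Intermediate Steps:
h = 21/17 (h = -42*(-1/34) = 21/17 ≈ 1.2353)
(4 - F(-3*4))*(h - 23) = (4 - (-2 - 3*4))*(21/17 - 23) = (4 - (-2 - 12))*(-370/17) = (4 - 1*(-14))*(-370/17) = (4 + 14)*(-370/17) = 18*(-370/17) = -6660/17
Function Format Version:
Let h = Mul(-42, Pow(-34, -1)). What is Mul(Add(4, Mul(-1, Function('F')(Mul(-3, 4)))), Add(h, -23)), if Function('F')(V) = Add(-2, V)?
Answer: Rational(-6660, 17) ≈ -391.76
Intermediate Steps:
h = Rational(21, 17) (h = Mul(-42, Rational(-1, 34)) = Rational(21, 17) ≈ 1.2353)
Mul(Add(4, Mul(-1, Function('F')(Mul(-3, 4)))), Add(h, -23)) = Mul(Add(4, Mul(-1, Add(-2, Mul(-3, 4)))), Add(Rational(21, 17), -23)) = Mul(Add(4, Mul(-1, Add(-2, -12))), Rational(-370, 17)) = Mul(Add(4, Mul(-1, -14)), Rational(-370, 17)) = Mul(Add(4, 14), Rational(-370, 17)) = Mul(18, Rational(-370, 17)) = Rational(-6660, 17)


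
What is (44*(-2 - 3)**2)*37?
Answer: 40700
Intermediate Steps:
(44*(-2 - 3)**2)*37 = (44*(-5)**2)*37 = (44*25)*37 = 1100*37 = 40700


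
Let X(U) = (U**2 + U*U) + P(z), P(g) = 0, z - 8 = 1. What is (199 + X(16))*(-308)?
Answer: -218988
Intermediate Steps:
z = 9 (z = 8 + 1 = 9)
X(U) = 2*U**2 (X(U) = (U**2 + U*U) + 0 = (U**2 + U**2) + 0 = 2*U**2 + 0 = 2*U**2)
(199 + X(16))*(-308) = (199 + 2*16**2)*(-308) = (199 + 2*256)*(-308) = (199 + 512)*(-308) = 711*(-308) = -218988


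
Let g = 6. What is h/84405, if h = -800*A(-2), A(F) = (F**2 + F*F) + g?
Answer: -2240/16881 ≈ -0.13269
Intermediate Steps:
A(F) = 6 + 2*F**2 (A(F) = (F**2 + F*F) + 6 = (F**2 + F**2) + 6 = 2*F**2 + 6 = 6 + 2*F**2)
h = -11200 (h = -800*(6 + 2*(-2)**2) = -800*(6 + 2*4) = -800*(6 + 8) = -800*14 = -11200)
h/84405 = -11200/84405 = -11200*1/84405 = -2240/16881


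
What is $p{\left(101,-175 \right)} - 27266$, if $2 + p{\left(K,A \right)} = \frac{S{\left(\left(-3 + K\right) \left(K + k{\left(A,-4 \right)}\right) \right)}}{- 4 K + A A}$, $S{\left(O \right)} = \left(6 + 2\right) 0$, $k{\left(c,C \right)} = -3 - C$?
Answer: $-27268$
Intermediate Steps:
$S{\left(O \right)} = 0$ ($S{\left(O \right)} = 8 \cdot 0 = 0$)
$p{\left(K,A \right)} = -2$ ($p{\left(K,A \right)} = -2 + \frac{0}{- 4 K + A A} = -2 + \frac{0}{- 4 K + A^{2}} = -2 + \frac{0}{A^{2} - 4 K} = -2 + 0 = -2$)
$p{\left(101,-175 \right)} - 27266 = -2 - 27266 = -27268$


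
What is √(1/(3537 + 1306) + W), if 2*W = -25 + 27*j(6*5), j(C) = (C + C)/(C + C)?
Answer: 2*√5864873/4843 ≈ 1.0001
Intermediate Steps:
j(C) = 1 (j(C) = (2*C)/((2*C)) = (2*C)*(1/(2*C)) = 1)
W = 1 (W = (-25 + 27*1)/2 = (-25 + 27)/2 = (½)*2 = 1)
√(1/(3537 + 1306) + W) = √(1/(3537 + 1306) + 1) = √(1/4843 + 1) = √(4844/4843) = 2*√5864873/4843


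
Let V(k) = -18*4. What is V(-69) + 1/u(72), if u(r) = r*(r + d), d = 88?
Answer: -829439/11520 ≈ -72.000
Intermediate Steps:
V(k) = -72
u(r) = r*(88 + r) (u(r) = r*(r + 88) = r*(88 + r))
V(-69) + 1/u(72) = -72 + 1/(72*(88 + 72)) = -72 + 1/(72*160) = -72 + 1/11520 = -829439/11520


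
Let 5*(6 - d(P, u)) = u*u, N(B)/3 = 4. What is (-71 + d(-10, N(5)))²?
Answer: 219961/25 ≈ 8798.4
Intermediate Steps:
N(B) = 12 (N(B) = 3*4 = 12)
d(P, u) = 6 - u²/5 (d(P, u) = 6 - u*u/5 = 6 - u²/5)
(-71 + d(-10, N(5)))² = (-71 + (6 - ⅕*12²))² = (-71 + (6 - ⅕*144))² = (-71 + (6 - 144/5))² = (-71 - 114/5)² = (-469/5)² = 219961/25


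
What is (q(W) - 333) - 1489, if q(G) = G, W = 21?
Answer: -1801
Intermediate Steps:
(q(W) - 333) - 1489 = (21 - 333) - 1489 = -312 - 1489 = -1801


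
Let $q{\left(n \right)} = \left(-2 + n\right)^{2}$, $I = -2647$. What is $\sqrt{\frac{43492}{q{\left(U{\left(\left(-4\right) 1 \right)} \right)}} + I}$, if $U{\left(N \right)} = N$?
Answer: $\frac{5 i \sqrt{518}}{3} \approx 37.933 i$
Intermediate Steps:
$\sqrt{\frac{43492}{q{\left(U{\left(\left(-4\right) 1 \right)} \right)}} + I} = \sqrt{\frac{43492}{\left(-2 - 4\right)^{2}} - 2647} = \sqrt{\frac{43492}{\left(-6\right)^{2}} - 2647} = \sqrt{\frac{43492}{36} - 2647} = \sqrt{43492 \cdot \frac{1}{36} - 2647} = \sqrt{\frac{10873}{9} - 2647} = \sqrt{- \frac{12950}{9}} = \frac{5 i \sqrt{518}}{3}$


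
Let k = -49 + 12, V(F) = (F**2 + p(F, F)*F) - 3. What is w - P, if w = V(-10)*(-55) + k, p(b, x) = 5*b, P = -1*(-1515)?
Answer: -34387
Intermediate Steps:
P = 1515
V(F) = -3 + 6*F**2 (V(F) = (F**2 + (5*F)*F) - 3 = (F**2 + 5*F**2) - 3 = 6*F**2 - 3 = -3 + 6*F**2)
k = -37
w = -32872 (w = (-3 + 6*(-10)**2)*(-55) - 37 = (-3 + 6*100)*(-55) - 37 = (-3 + 600)*(-55) - 37 = 597*(-55) - 37 = -32835 - 37 = -32872)
w - P = -32872 - 1*1515 = -32872 - 1515 = -34387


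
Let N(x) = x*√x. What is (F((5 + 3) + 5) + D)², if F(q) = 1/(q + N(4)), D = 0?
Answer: 1/441 ≈ 0.0022676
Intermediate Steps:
N(x) = x^(3/2)
F(q) = 1/(8 + q) (F(q) = 1/(q + 4^(3/2)) = 1/(q + 8) = 1/(8 + q))
(F((5 + 3) + 5) + D)² = (1/(8 + ((5 + 3) + 5)) + 0)² = (1/(8 + (8 + 5)) + 0)² = (1/(8 + 13) + 0)² = (1/21 + 0)² = (1/21)² = 1/441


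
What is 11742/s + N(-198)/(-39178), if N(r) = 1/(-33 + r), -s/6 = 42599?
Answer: -17711038327/385525976682 ≈ -0.045940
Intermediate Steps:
s = -255594 (s = -6*42599 = -255594)
11742/s + N(-198)/(-39178) = 11742/(-255594) + 1/(-33 - 198*(-39178)) = 11742*(-1/255594) - 1/39178/(-231) = -1957/42599 - 1/231*(-1/39178) = -1957/42599 + 1/9050118 = -17711038327/385525976682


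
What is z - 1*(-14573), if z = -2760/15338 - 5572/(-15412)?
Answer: 430617944238/29548657 ≈ 14573.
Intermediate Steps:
z = 5365777/29548657 (z = -2760*1/15338 - 5572*(-1/15412) = -1380/7669 + 1393/3853 = 5365777/29548657 ≈ 0.18159)
z - 1*(-14573) = 5365777/29548657 - 1*(-14573) = 5365777/29548657 + 14573 = 430617944238/29548657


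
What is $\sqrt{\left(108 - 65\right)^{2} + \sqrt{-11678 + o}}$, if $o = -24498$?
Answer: $\sqrt{1849 + 4 i \sqrt{2261}} \approx 43.057 + 2.2087 i$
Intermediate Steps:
$\sqrt{\left(108 - 65\right)^{2} + \sqrt{-11678 + o}} = \sqrt{\left(108 - 65\right)^{2} + \sqrt{-11678 - 24498}} = \sqrt{43^{2} + \sqrt{-36176}} = \sqrt{1849 + 4 i \sqrt{2261}}$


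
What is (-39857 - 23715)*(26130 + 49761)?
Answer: -4824542652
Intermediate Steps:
(-39857 - 23715)*(26130 + 49761) = -63572*75891 = -4824542652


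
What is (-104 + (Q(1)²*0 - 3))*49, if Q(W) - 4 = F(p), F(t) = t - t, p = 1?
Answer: -5243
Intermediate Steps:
F(t) = 0
Q(W) = 4 (Q(W) = 4 + 0 = 4)
(-104 + (Q(1)²*0 - 3))*49 = (-104 + (4²*0 - 3))*49 = (-104 + (16*0 - 3))*49 = (-104 + (0 - 3))*49 = (-104 - 3)*49 = -107*49 = -5243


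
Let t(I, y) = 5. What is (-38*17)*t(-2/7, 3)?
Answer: -3230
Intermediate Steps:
(-38*17)*t(-2/7, 3) = -38*17*5 = -646*5 = -3230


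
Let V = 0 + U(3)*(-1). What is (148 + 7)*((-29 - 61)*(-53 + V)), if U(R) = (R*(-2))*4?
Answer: 404550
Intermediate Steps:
U(R) = -8*R (U(R) = -2*R*4 = -8*R)
V = 24 (V = 0 - 8*3*(-1) = 0 - 24*(-1) = 0 + 24 = 24)
(148 + 7)*((-29 - 61)*(-53 + V)) = (148 + 7)*((-29 - 61)*(-53 + 24)) = 155*(-90*(-29)) = 155*2610 = 404550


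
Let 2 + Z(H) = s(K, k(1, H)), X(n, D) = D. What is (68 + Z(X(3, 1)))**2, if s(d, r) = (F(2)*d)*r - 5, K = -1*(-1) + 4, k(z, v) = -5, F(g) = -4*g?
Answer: 68121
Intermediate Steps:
K = 5 (K = 1 + 4 = 5)
s(d, r) = -5 - 8*d*r (s(d, r) = ((-4*2)*d)*r - 5 = (-8*d)*r - 5 = -8*d*r - 5 = -5 - 8*d*r)
Z(H) = 193 (Z(H) = -2 + (-5 - 8*5*(-5)) = -2 + (-5 + 200) = -2 + 195 = 193)
(68 + Z(X(3, 1)))**2 = (68 + 193)**2 = 261**2 = 68121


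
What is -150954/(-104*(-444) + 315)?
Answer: -50318/15497 ≈ -3.2470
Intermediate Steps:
-150954/(-104*(-444) + 315) = -150954/(46176 + 315) = -150954/46491 = -150954*1/46491 = -50318/15497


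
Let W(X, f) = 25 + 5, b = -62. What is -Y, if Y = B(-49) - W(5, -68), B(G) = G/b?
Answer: 1811/62 ≈ 29.210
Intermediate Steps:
B(G) = -G/62 (B(G) = G/(-62) = G*(-1/62) = -G/62)
W(X, f) = 30
Y = -1811/62 (Y = -1/62*(-49) - 1*30 = 49/62 - 30 = -1811/62 ≈ -29.210)
-Y = -1*(-1811/62) = 1811/62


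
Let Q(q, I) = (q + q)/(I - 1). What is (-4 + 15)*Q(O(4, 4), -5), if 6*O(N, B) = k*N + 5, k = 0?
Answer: -55/18 ≈ -3.0556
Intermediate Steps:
O(N, B) = ⅚ (O(N, B) = (0*N + 5)/6 = (0 + 5)/6 = (⅙)*5 = ⅚)
Q(q, I) = 2*q/(-1 + I) (Q(q, I) = (2*q)/(-1 + I) = 2*q/(-1 + I))
(-4 + 15)*Q(O(4, 4), -5) = (-4 + 15)*(2*(⅚)/(-1 - 5)) = 11*(2*(⅚)/(-6)) = 11*(2*(⅚)*(-⅙)) = 11*(-5/18) = -55/18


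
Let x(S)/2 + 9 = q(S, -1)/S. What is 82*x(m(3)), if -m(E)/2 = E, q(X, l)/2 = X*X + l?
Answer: -10168/3 ≈ -3389.3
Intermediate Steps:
q(X, l) = 2*l + 2*X² (q(X, l) = 2*(X*X + l) = 2*(X² + l) = 2*(l + X²) = 2*l + 2*X²)
m(E) = -2*E
x(S) = -18 + 2*(-2 + 2*S²)/S (x(S) = -18 + 2*((2*(-1) + 2*S²)/S) = -18 + 2*((-2 + 2*S²)/S) = -18 + 2*(-2 + 2*S²)/S)
82*x(m(3)) = 82*(-18 - 4/((-2*3)) + 4*(-2*3)) = 82*(-18 - 4/(-6) + 4*(-6)) = 82*(-18 - 4*(-⅙) - 24) = 82*(-18 + ⅔ - 24) = 82*(-124/3) = -10168/3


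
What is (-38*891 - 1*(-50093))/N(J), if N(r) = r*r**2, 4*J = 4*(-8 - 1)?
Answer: -16235/729 ≈ -22.270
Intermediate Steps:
J = -9 (J = (4*(-8 - 1))/4 = (4*(-9))/4 = (1/4)*(-36) = -9)
N(r) = r**3
(-38*891 - 1*(-50093))/N(J) = (-38*891 - 1*(-50093))/((-9)**3) = (-33858 + 50093)/(-729) = 16235*(-1/729) = -16235/729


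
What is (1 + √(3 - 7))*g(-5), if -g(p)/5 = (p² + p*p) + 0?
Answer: -250 - 500*I ≈ -250.0 - 500.0*I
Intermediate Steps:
g(p) = -10*p² (g(p) = -5*((p² + p*p) + 0) = -5*((p² + p²) + 0) = -5*(2*p² + 0) = -10*p²)
(1 + √(3 - 7))*g(-5) = (1 + √(3 - 7))*(-10*(-5)²) = (1 + √(-4))*(-10*25) = (1 + 2*I)*(-250) = -250 - 500*I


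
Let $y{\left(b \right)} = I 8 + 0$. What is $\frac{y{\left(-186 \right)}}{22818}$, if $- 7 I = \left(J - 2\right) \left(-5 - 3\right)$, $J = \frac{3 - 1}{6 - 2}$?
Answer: $- \frac{16}{26621} \approx -0.00060103$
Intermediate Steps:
$J = \frac{1}{2}$ ($J = \frac{2}{4} = 2 \cdot \frac{1}{4} = \frac{1}{2} \approx 0.5$)
$I = - \frac{12}{7}$ ($I = - \frac{\left(\frac{1}{2} - 2\right) \left(-5 - 3\right)}{7} = - \frac{\left(- \frac{3}{2}\right) \left(-8\right)}{7} = \left(- \frac{1}{7}\right) 12 = - \frac{12}{7} \approx -1.7143$)
$y{\left(b \right)} = - \frac{96}{7}$ ($y{\left(b \right)} = \left(- \frac{12}{7}\right) 8 + 0 = - \frac{96}{7} + 0 = - \frac{96}{7}$)
$\frac{y{\left(-186 \right)}}{22818} = - \frac{96}{7 \cdot 22818} = \left(- \frac{96}{7}\right) \frac{1}{22818} = - \frac{16}{26621}$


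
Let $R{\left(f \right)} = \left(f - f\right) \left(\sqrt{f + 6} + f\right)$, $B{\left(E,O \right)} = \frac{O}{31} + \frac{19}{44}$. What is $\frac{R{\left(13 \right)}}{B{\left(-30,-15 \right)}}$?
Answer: $0$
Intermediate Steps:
$B{\left(E,O \right)} = \frac{19}{44} + \frac{O}{31}$ ($B{\left(E,O \right)} = O \frac{1}{31} + 19 \cdot \frac{1}{44} = \frac{O}{31} + \frac{19}{44} = \frac{19}{44} + \frac{O}{31}$)
$R{\left(f \right)} = 0$ ($R{\left(f \right)} = 0 \left(\sqrt{6 + f} + f\right) = 0 \left(f + \sqrt{6 + f}\right) = 0$)
$\frac{R{\left(13 \right)}}{B{\left(-30,-15 \right)}} = \frac{0}{\frac{19}{44} + \frac{1}{31} \left(-15\right)} = \frac{0}{\frac{19}{44} - \frac{15}{31}} = \frac{0}{- \frac{71}{1364}} = 0 \left(- \frac{1364}{71}\right) = 0$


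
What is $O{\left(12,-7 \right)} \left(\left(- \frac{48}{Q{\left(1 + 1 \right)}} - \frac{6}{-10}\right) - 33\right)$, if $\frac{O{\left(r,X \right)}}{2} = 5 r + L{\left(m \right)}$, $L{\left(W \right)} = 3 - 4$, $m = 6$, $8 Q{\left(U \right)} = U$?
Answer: $- \frac{132396}{5} \approx -26479.0$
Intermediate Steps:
$Q{\left(U \right)} = \frac{U}{8}$
$L{\left(W \right)} = -1$ ($L{\left(W \right)} = 3 - 4 = -1$)
$O{\left(r,X \right)} = -2 + 10 r$ ($O{\left(r,X \right)} = 2 \left(5 r - 1\right) = 2 \left(-1 + 5 r\right) = -2 + 10 r$)
$O{\left(12,-7 \right)} \left(\left(- \frac{48}{Q{\left(1 + 1 \right)}} - \frac{6}{-10}\right) - 33\right) = \left(-2 + 10 \cdot 12\right) \left(\left(- \frac{48}{\frac{1}{8} \left(1 + 1\right)} - \frac{6}{-10}\right) - 33\right) = \left(-2 + 120\right) \left(\left(- \frac{48}{\frac{1}{8} \cdot 2} - - \frac{3}{5}\right) - 33\right) = 118 \left(\left(- 48 \frac{1}{\frac{1}{4}} + \frac{3}{5}\right) - 33\right) = 118 \left(\left(\left(-48\right) 4 + \frac{3}{5}\right) - 33\right) = 118 \left(\left(-192 + \frac{3}{5}\right) - 33\right) = 118 \left(- \frac{957}{5} - 33\right) = 118 \left(- \frac{1122}{5}\right) = - \frac{132396}{5}$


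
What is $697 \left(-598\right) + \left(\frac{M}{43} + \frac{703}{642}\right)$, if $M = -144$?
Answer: $- \frac{11506408655}{27606} \approx -4.1681 \cdot 10^{5}$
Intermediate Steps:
$697 \left(-598\right) + \left(\frac{M}{43} + \frac{703}{642}\right) = 697 \left(-598\right) + \left(- \frac{144}{43} + \frac{703}{642}\right) = -416806 + \left(\left(-144\right) \frac{1}{43} + 703 \cdot \frac{1}{642}\right) = -416806 + \left(- \frac{144}{43} + \frac{703}{642}\right) = -416806 - \frac{62219}{27606} = - \frac{11506408655}{27606}$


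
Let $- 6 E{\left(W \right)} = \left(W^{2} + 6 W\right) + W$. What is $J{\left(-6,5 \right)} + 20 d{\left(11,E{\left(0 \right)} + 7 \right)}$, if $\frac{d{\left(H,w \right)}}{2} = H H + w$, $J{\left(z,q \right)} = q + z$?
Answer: $5119$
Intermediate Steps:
$E{\left(W \right)} = - \frac{7 W}{6} - \frac{W^{2}}{6}$ ($E{\left(W \right)} = - \frac{\left(W^{2} + 6 W\right) + W}{6} = - \frac{W^{2} + 7 W}{6} = - \frac{7 W}{6} - \frac{W^{2}}{6}$)
$d{\left(H,w \right)} = 2 w + 2 H^{2}$ ($d{\left(H,w \right)} = 2 \left(H H + w\right) = 2 \left(H^{2} + w\right) = 2 \left(w + H^{2}\right) = 2 w + 2 H^{2}$)
$J{\left(-6,5 \right)} + 20 d{\left(11,E{\left(0 \right)} + 7 \right)} = \left(5 - 6\right) + 20 \left(2 \left(\left(- \frac{1}{6}\right) 0 \left(7 + 0\right) + 7\right) + 2 \cdot 11^{2}\right) = -1 + 20 \left(2 \left(\left(- \frac{1}{6}\right) 0 \cdot 7 + 7\right) + 2 \cdot 121\right) = -1 + 20 \left(2 \left(0 + 7\right) + 242\right) = -1 + 20 \left(2 \cdot 7 + 242\right) = -1 + 20 \left(14 + 242\right) = -1 + 20 \cdot 256 = -1 + 5120 = 5119$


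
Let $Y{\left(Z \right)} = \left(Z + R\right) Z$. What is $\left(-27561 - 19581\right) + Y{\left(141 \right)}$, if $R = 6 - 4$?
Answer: $-26979$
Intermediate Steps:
$R = 2$
$Y{\left(Z \right)} = Z \left(2 + Z\right)$ ($Y{\left(Z \right)} = \left(Z + 2\right) Z = \left(2 + Z\right) Z = Z \left(2 + Z\right)$)
$\left(-27561 - 19581\right) + Y{\left(141 \right)} = \left(-27561 - 19581\right) + 141 \left(2 + 141\right) = -47142 + 141 \cdot 143 = -47142 + 20163 = -26979$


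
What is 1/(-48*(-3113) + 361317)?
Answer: 1/510741 ≈ 1.9579e-6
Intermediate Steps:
1/(-48*(-3113) + 361317) = 1/(149424 + 361317) = 1/510741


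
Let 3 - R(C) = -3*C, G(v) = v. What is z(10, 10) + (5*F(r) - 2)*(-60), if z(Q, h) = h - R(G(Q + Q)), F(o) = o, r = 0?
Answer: 67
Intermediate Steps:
R(C) = 3 + 3*C (R(C) = 3 - (-3)*C = 3 + 3*C)
z(Q, h) = -3 + h - 6*Q (z(Q, h) = h - (3 + 3*(Q + Q)) = h - (3 + 3*(2*Q)) = h - (3 + 6*Q) = h + (-3 - 6*Q) = -3 + h - 6*Q)
z(10, 10) + (5*F(r) - 2)*(-60) = (-3 + 10 - 6*10) + (5*0 - 2)*(-60) = (-3 + 10 - 60) + (0 - 2)*(-60) = -53 - 2*(-60) = -53 + 120 = 67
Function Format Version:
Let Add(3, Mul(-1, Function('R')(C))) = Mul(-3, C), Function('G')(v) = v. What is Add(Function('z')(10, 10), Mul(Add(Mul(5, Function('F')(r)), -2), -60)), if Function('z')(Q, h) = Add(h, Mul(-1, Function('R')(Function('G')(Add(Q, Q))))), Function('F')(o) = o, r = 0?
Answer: 67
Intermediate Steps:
Function('R')(C) = Add(3, Mul(3, C)) (Function('R')(C) = Add(3, Mul(-1, Mul(-3, C))) = Add(3, Mul(3, C)))
Function('z')(Q, h) = Add(-3, h, Mul(-6, Q)) (Function('z')(Q, h) = Add(h, Mul(-1, Add(3, Mul(3, Add(Q, Q))))) = Add(h, Mul(-1, Add(3, Mul(3, Mul(2, Q))))) = Add(h, Mul(-1, Add(3, Mul(6, Q)))) = Add(h, Add(-3, Mul(-6, Q))) = Add(-3, h, Mul(-6, Q)))
Add(Function('z')(10, 10), Mul(Add(Mul(5, Function('F')(r)), -2), -60)) = Add(Add(-3, 10, Mul(-6, 10)), Mul(Add(Mul(5, 0), -2), -60)) = Add(Add(-3, 10, -60), Mul(Add(0, -2), -60)) = Add(-53, Mul(-2, -60)) = Add(-53, 120) = 67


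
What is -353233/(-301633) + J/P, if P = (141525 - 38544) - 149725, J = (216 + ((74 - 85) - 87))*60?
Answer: 1796995214/1762441619 ≈ 1.0196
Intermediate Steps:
J = 7080 (J = (216 + (-11 - 87))*60 = (216 - 98)*60 = 118*60 = 7080)
P = -46744 (P = 102981 - 149725 = -46744)
-353233/(-301633) + J/P = -353233/(-301633) + 7080/(-46744) = -353233*(-1/301633) + 7080*(-1/46744) = 353233/301633 - 885/5843 = 1796995214/1762441619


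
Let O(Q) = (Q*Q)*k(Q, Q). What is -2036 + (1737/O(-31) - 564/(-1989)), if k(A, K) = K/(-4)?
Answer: -40203710356/19751433 ≈ -2035.5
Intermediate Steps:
k(A, K) = -K/4 (k(A, K) = K*(-¼) = -K/4)
O(Q) = -Q³/4 (O(Q) = (Q*Q)*(-Q/4) = Q²*(-Q/4) = -Q³/4)
-2036 + (1737/O(-31) - 564/(-1989)) = -2036 + (1737/((-¼*(-31)³)) - 564/(-1989)) = -2036 + (1737/((-¼*(-29791))) - 564*(-1/1989)) = -2036 + (1737/(29791/4) + 188/663) = -2036 + (1737*(4/29791) + 188/663) = -2036 + (6948/29791 + 188/663) = -2036 + 10207232/19751433 = -40203710356/19751433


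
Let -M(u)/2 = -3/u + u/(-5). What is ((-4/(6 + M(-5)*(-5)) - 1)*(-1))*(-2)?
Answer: -26/11 ≈ -2.3636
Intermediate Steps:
M(u) = 6/u + 2*u/5 (M(u) = -2*(-3/u + u/(-5)) = -2*(-3/u + u*(-⅕)) = -2*(-3/u - u/5) = 6/u + 2*u/5)
((-4/(6 + M(-5)*(-5)) - 1)*(-1))*(-2) = ((-4/(6 + (6/(-5) + (⅖)*(-5))*(-5)) - 1)*(-1))*(-2) = ((-4/(6 + (6*(-⅕) - 2)*(-5)) - 1)*(-1))*(-2) = ((-4/(6 + (-6/5 - 2)*(-5)) - 1)*(-1))*(-2) = ((-4/(6 - 16/5*(-5)) - 1)*(-1))*(-2) = ((-4/(6 + 16) - 1)*(-1))*(-2) = ((-4/22 - 1)*(-1))*(-2) = (((1/22)*(-4) - 1)*(-1))*(-2) = ((-2/11 - 1)*(-1))*(-2) = -13/11*(-1)*(-2) = (13/11)*(-2) = -26/11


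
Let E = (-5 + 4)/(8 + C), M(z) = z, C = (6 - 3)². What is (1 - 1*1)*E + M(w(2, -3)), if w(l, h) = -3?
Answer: -3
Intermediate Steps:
C = 9 (C = 3² = 9)
E = -1/17 (E = (-5 + 4)/(8 + 9) = -1/17 ≈ -0.058824)
(1 - 1*1)*E + M(w(2, -3)) = (1 - 1*1)*(-1/17) - 3 = (1 - 1)*(-1/17) - 3 = 0*(-1/17) - 3 = 0 - 3 = -3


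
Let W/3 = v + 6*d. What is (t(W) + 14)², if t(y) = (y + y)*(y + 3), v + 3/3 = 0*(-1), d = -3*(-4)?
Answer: 8469520900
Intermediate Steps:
d = 12
v = -1 (v = -1 + 0*(-1) = -1 + 0 = -1)
W = 213 (W = 3*(-1 + 6*12) = 3*(-1 + 72) = 3*71 = 213)
t(y) = 2*y*(3 + y) (t(y) = (2*y)*(3 + y) = 2*y*(3 + y))
(t(W) + 14)² = (2*213*(3 + 213) + 14)² = (2*213*216 + 14)² = (92016 + 14)² = 92030² = 8469520900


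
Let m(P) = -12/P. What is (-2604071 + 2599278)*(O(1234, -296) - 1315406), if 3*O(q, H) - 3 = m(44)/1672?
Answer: 115956707551473/18392 ≈ 6.3047e+9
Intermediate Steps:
O(q, H) = 18391/18392 (O(q, H) = 1 + (-12/44/1672)/3 = 1 + (-12*1/44*(1/1672))/3 = 1 + (-3/11*1/1672)/3 = 1 + (1/3)*(-3/18392) = 1 - 1/18392 = 18391/18392)
(-2604071 + 2599278)*(O(1234, -296) - 1315406) = (-2604071 + 2599278)*(18391/18392 - 1315406) = -4793*(-24192928761/18392) = 115956707551473/18392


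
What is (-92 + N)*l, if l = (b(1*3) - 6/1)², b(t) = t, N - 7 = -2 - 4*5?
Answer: -963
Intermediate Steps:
N = -15 (N = 7 + (-2 - 4*5) = 7 + (-2 - 20) = 7 - 22 = -15)
l = 9 (l = (1*3 - 6/1)² = (3 - 6*1)² = (3 - 6)² = (-3)² = 9)
(-92 + N)*l = (-92 - 15)*9 = -107*9 = -963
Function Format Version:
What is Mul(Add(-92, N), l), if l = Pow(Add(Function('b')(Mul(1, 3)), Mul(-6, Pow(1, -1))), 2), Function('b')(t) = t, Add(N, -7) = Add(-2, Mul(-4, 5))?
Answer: -963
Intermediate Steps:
N = -15 (N = Add(7, Add(-2, Mul(-4, 5))) = Add(7, Add(-2, -20)) = Add(7, -22) = -15)
l = 9 (l = Pow(Add(Mul(1, 3), Mul(-6, Pow(1, -1))), 2) = Pow(Add(3, Mul(-6, 1)), 2) = Pow(Add(3, -6), 2) = Pow(-3, 2) = 9)
Mul(Add(-92, N), l) = Mul(Add(-92, -15), 9) = Mul(-107, 9) = -963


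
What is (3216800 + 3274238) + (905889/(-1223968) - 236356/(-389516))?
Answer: 773658883431267357/119188779872 ≈ 6.4910e+6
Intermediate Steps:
(3216800 + 3274238) + (905889/(-1223968) - 236356/(-389516)) = 6491038 + (905889*(-1/1223968) - 236356*(-1/389516)) = 6491038 + (-905889/1223968 + 59089/97379) = 6491038 - 15891519779/119188779872 = 773658883431267357/119188779872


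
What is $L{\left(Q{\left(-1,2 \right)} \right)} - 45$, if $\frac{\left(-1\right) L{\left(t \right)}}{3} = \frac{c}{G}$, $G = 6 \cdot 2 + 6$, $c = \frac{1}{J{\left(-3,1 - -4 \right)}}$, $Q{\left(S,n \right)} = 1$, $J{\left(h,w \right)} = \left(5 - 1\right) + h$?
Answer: $- \frac{271}{6} \approx -45.167$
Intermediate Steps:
$J{\left(h,w \right)} = 4 + h$
$c = 1$ ($c = \frac{1}{4 - 3} = 1^{-1} = 1$)
$G = 18$ ($G = 12 + 6 = 18$)
$L{\left(t \right)} = - \frac{1}{6}$ ($L{\left(t \right)} = - 3 \cdot 1 \cdot \frac{1}{18} = \left(-3\right) \frac{1}{18} = - \frac{1}{6}$)
$L{\left(Q{\left(-1,2 \right)} \right)} - 45 = - \frac{1}{6} - 45 = - \frac{271}{6}$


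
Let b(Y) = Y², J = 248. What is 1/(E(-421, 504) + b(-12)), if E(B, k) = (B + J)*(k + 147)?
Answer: -1/112479 ≈ -8.8906e-6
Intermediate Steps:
E(B, k) = (147 + k)*(248 + B) (E(B, k) = (B + 248)*(k + 147) = (248 + B)*(147 + k) = (147 + k)*(248 + B))
1/(E(-421, 504) + b(-12)) = 1/((36456 + 147*(-421) + 248*504 - 421*504) + (-12)²) = 1/((36456 - 61887 + 124992 - 212184) + 144) = 1/(-112623 + 144) = 1/(-112479) = -1/112479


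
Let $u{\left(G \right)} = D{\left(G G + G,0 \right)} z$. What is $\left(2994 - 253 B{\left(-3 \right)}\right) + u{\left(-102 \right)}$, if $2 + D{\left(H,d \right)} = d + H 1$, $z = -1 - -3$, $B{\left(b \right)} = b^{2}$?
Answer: $21317$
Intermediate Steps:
$z = 2$ ($z = -1 + 3 = 2$)
$D{\left(H,d \right)} = -2 + H + d$ ($D{\left(H,d \right)} = -2 + \left(d + H 1\right) = -2 + \left(d + H\right) = -2 + \left(H + d\right) = -2 + H + d$)
$u{\left(G \right)} = -4 + 2 G + 2 G^{2}$ ($u{\left(G \right)} = \left(-2 + \left(G G + G\right) + 0\right) 2 = \left(-2 + \left(G^{2} + G\right) + 0\right) 2 = \left(-2 + \left(G + G^{2}\right) + 0\right) 2 = \left(-2 + G + G^{2}\right) 2 = -4 + 2 G + 2 G^{2}$)
$\left(2994 - 253 B{\left(-3 \right)}\right) + u{\left(-102 \right)} = \left(2994 - 253 \left(-3\right)^{2}\right) - \left(4 + 204 \left(1 - 102\right)\right) = \left(2994 - 2277\right) - \left(4 + 204 \left(-101\right)\right) = \left(2994 - 2277\right) + \left(-4 + 20604\right) = 717 + 20600 = 21317$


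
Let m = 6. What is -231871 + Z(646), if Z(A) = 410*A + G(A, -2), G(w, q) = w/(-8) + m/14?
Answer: 921443/28 ≈ 32909.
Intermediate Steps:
G(w, q) = 3/7 - w/8 (G(w, q) = w/(-8) + 6/14 = w*(-⅛) + 6*(1/14) = -w/8 + 3/7 = 3/7 - w/8)
Z(A) = 3/7 + 3279*A/8 (Z(A) = 410*A + (3/7 - A/8) = 3/7 + 3279*A/8)
-231871 + Z(646) = -231871 + (3/7 + (3279/8)*646) = -231871 + (3/7 + 1059117/4) = -231871 + 7413831/28 = 921443/28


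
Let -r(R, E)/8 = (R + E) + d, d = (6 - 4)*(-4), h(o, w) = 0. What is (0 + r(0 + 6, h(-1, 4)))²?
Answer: 256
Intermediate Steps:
d = -8 (d = 2*(-4) = -8)
r(R, E) = 64 - 8*E - 8*R (r(R, E) = -8*((R + E) - 8) = -8*((E + R) - 8) = -8*(-8 + E + R) = 64 - 8*E - 8*R)
(0 + r(0 + 6, h(-1, 4)))² = (0 + (64 - 8*0 - 8*(0 + 6)))² = (0 + (64 + 0 - 8*6))² = (0 + (64 + 0 - 48))² = (0 + 16)² = 16² = 256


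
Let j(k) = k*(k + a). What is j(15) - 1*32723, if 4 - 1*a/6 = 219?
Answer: -51848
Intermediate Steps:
a = -1290 (a = 24 - 6*219 = 24 - 1314 = -1290)
j(k) = k*(-1290 + k) (j(k) = k*(k - 1290) = k*(-1290 + k))
j(15) - 1*32723 = 15*(-1290 + 15) - 1*32723 = 15*(-1275) - 32723 = -19125 - 32723 = -51848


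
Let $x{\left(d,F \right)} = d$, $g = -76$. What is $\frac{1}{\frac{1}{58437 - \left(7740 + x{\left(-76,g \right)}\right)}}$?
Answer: $50773$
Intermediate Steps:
$\frac{1}{\frac{1}{58437 - \left(7740 + x{\left(-76,g \right)}\right)}} = \frac{1}{\frac{1}{58437 - 7664}} = \frac{1}{\frac{1}{50773}} = 50773$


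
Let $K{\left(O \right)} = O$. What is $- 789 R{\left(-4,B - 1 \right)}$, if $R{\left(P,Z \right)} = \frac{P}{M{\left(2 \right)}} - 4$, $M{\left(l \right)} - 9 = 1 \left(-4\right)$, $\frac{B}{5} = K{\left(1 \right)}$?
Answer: $\frac{18936}{5} \approx 3787.2$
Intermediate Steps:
$B = 5$ ($B = 5 \cdot 1 = 5$)
$M{\left(l \right)} = 5$ ($M{\left(l \right)} = 9 + 1 \left(-4\right) = 9 - 4 = 5$)
$R{\left(P,Z \right)} = -4 + \frac{P}{5}$ ($R{\left(P,Z \right)} = \frac{P}{5} - 4 = -4 + \frac{P}{5}$)
$- 789 R{\left(-4,B - 1 \right)} = - 789 \left(-4 + \frac{1}{5} \left(-4\right)\right) = - 789 \left(-4 - \frac{4}{5}\right) = \left(-789\right) \left(- \frac{24}{5}\right) = \frac{18936}{5}$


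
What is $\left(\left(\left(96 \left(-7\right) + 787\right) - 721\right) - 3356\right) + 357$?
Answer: $-3605$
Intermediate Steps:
$\left(\left(\left(96 \left(-7\right) + 787\right) - 721\right) - 3356\right) + 357 = \left(\left(\left(-672 + 787\right) - 721\right) - 3356\right) + 357 = \left(\left(115 - 721\right) - 3356\right) + 357 = \left(-606 - 3356\right) + 357 = -3962 + 357 = -3605$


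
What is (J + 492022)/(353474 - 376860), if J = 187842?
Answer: -339932/11693 ≈ -29.071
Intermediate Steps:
(J + 492022)/(353474 - 376860) = (187842 + 492022)/(353474 - 376860) = 679864/(-23386) = 679864*(-1/23386) = -339932/11693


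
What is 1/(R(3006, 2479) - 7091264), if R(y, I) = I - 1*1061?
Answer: -1/7089846 ≈ -1.4105e-7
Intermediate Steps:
R(y, I) = -1061 + I (R(y, I) = I - 1061 = -1061 + I)
1/(R(3006, 2479) - 7091264) = 1/((-1061 + 2479) - 7091264) = 1/(1418 - 7091264) = 1/(-7089846) = -1/7089846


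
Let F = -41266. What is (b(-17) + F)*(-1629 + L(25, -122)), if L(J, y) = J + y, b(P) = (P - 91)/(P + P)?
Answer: 1210733768/17 ≈ 7.1220e+7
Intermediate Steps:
b(P) = (-91 + P)/(2*P) (b(P) = (-91 + P)/((2*P)) = (-91 + P)*(1/(2*P)) = (-91 + P)/(2*P))
(b(-17) + F)*(-1629 + L(25, -122)) = ((½)*(-91 - 17)/(-17) - 41266)*(-1629 + (25 - 122)) = ((½)*(-1/17)*(-108) - 41266)*(-1629 - 97) = (54/17 - 41266)*(-1726) = -701468/17*(-1726) = 1210733768/17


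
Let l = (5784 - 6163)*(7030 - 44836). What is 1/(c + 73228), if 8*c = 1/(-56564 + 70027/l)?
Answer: 3241902933236/237398067987841571 ≈ 1.3656e-5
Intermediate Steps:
l = 14328474 (l = -379*(-37806) = 14328474)
c = -7164237/3241902933236 (c = 1/(8*(-56564 + 70027/14328474)) = 1/(8*(-810475733309/14328474)) = (⅛)*(-14328474/810475733309) = -7164237/3241902933236 ≈ -2.2099e-6)
1/(c + 73228) = 1/(-7164237/3241902933236 + 73228) = 1/(237398067987841571/3241902933236) = 3241902933236/237398067987841571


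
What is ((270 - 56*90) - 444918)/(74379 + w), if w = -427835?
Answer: 56211/44182 ≈ 1.2723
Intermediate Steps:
((270 - 56*90) - 444918)/(74379 + w) = ((270 - 56*90) - 444918)/(74379 - 427835) = ((270 - 5040) - 444918)/(-353456) = (-4770 - 444918)*(-1/353456) = -449688*(-1/353456) = 56211/44182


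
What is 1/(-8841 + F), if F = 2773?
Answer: -1/6068 ≈ -0.00016480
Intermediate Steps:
1/(-8841 + F) = 1/(-8841 + 2773) = 1/(-6068) = -1/6068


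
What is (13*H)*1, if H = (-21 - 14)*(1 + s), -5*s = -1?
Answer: -546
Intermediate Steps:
s = ⅕ (s = -⅕*(-1) = ⅕ ≈ 0.20000)
H = -42 (H = (-21 - 14)*(1 + ⅕) = -35*6/5 = -42)
(13*H)*1 = (13*(-42))*1 = -546*1 = -546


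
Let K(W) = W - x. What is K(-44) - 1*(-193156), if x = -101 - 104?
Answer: 193317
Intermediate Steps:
x = -205
K(W) = 205 + W (K(W) = W - 1*(-205) = W + 205 = 205 + W)
K(-44) - 1*(-193156) = (205 - 44) - 1*(-193156) = 161 + 193156 = 193317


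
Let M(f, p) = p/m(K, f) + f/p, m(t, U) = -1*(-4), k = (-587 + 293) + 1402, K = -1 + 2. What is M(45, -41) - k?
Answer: -183573/164 ≈ -1119.3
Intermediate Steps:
K = 1
k = 1108 (k = -294 + 1402 = 1108)
m(t, U) = 4
M(f, p) = p/4 + f/p
M(45, -41) - k = ((1/4)*(-41) + 45/(-41)) - 1*1108 = (-41/4 + 45*(-1/41)) - 1108 = (-41/4 - 45/41) - 1108 = -1861/164 - 1108 = -183573/164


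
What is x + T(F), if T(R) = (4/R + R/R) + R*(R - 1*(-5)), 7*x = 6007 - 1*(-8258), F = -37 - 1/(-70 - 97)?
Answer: 1943209825072/603043847 ≈ 3222.3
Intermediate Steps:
F = -6178/167 (F = -37 - 1/(-167) = -37 - 1*(-1/167) = -37 + 1/167 = -6178/167 ≈ -36.994)
x = 14265/7 (x = (6007 - 1*(-8258))/7 = (6007 + 8258)/7 = (⅐)*14265 = 14265/7 ≈ 2037.9)
T(R) = 1 + 4/R + R*(5 + R) (T(R) = (4/R + 1) + R*(R + 5) = (1 + 4/R) + R*(5 + R) = 1 + 4/R + R*(5 + R))
x + T(F) = 14265/7 + (1 + (-6178/167)² + 4/(-6178/167) + 5*(-6178/167)) = 14265/7 + (1 + 38167684/27889 + 4*(-167/6178) - 30890/167) = 14265/7 + (1 + 38167684/27889 - 334/3089 - 30890/167) = 14265/7 + 102041802001/86149121 = 1943209825072/603043847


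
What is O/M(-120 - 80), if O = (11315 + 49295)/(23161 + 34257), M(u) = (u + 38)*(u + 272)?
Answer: -1595/17624304 ≈ -9.0500e-5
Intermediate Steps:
M(u) = (38 + u)*(272 + u)
O = 1595/1511 (O = 60610/57418 = 60610*(1/57418) = 1595/1511 ≈ 1.0556)
O/M(-120 - 80) = 1595/(1511*(10336 + (-120 - 80)² + 310*(-120 - 80))) = 1595/(1511*(10336 + (-200)² + 310*(-200))) = 1595/(1511*(10336 + 40000 - 62000)) = (1595/1511)/(-11664) = (1595/1511)*(-1/11664) = -1595/17624304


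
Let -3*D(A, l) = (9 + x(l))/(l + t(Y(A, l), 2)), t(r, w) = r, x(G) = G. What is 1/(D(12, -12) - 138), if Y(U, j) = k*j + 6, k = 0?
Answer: -6/829 ≈ -0.0072376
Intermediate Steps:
Y(U, j) = 6 (Y(U, j) = 0*j + 6 = 0 + 6 = 6)
D(A, l) = -(9 + l)/(3*(6 + l)) (D(A, l) = -(9 + l)/(3*(l + 6)) = -(9 + l)/(3*(6 + l)))
1/(D(12, -12) - 138) = 1/((-9 - 1*(-12))/(3*(6 - 12)) - 138) = 1/((⅓)*(-9 + 12)/(-6) - 138) = 1/((⅓)*(-⅙)*3 - 138) = 1/(-⅙ - 138) = 1/(-829/6) = -6/829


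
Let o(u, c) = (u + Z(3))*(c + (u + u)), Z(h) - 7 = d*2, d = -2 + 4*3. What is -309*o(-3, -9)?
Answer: 111240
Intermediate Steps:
d = 10 (d = -2 + 12 = 10)
Z(h) = 27 (Z(h) = 7 + 10*2 = 7 + 20 = 27)
o(u, c) = (27 + u)*(c + 2*u) (o(u, c) = (u + 27)*(c + (u + u)) = (27 + u)*(c + 2*u))
-309*o(-3, -9) = -309*(2*(-3)² + 27*(-9) + 54*(-3) - 9*(-3)) = -309*(2*9 - 243 - 162 + 27) = -309*(18 - 243 - 162 + 27) = -309*(-360) = 111240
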